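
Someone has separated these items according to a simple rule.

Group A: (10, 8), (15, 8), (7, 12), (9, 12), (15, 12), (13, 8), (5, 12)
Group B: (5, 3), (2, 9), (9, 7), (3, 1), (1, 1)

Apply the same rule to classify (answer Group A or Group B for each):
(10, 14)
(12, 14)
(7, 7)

Rule: second is even. This holds for each 'Group A' example and fails for each 'Group B' one.
(10, 14): second 14 — passes, so Group A. (12, 14): second 14 — passes, so Group A. (7, 7): second 7 — doesn't match, so Group B.

Group A, Group A, Group B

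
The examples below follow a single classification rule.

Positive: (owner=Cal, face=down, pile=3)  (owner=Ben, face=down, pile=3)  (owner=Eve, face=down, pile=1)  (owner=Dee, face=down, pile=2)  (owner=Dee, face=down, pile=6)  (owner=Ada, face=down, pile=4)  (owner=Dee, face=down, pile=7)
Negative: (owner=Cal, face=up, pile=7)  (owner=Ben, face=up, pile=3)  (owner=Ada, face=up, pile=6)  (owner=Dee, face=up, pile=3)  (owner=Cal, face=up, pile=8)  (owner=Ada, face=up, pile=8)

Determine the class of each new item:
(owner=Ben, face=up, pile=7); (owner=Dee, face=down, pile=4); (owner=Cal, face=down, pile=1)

Checking candidate rules against both groups, what survives is: face is down.
(owner=Ben, face=up, pile=7): Negative (face is up). (owner=Dee, face=down, pile=4): Positive (face is down). (owner=Cal, face=down, pile=1): Positive (face is down).

Negative, Positive, Positive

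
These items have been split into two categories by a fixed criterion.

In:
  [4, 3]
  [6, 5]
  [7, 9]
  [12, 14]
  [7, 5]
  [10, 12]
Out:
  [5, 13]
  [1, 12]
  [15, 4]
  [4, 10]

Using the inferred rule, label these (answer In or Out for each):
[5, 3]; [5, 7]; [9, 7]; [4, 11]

The pattern is that an item is 'In' exactly when: |first − second| ≤ 2.
[5, 3]: |5−3| = 2, checks out → In.
[5, 7]: |5−7| = 2, checks out → In.
[9, 7]: |9−7| = 2, checks out → In.
[4, 11]: |4−11| = 7, doesn't match → Out.

In, In, In, Out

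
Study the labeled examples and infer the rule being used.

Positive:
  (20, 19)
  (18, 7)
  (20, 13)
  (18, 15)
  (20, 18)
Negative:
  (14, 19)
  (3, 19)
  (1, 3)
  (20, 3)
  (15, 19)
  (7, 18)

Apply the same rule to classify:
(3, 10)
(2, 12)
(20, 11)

Rule: first > second AND sum ≥ 25. This holds for each 'Positive' example and fails for each 'Negative' one.
(3, 10): Negative (3 < 10, 3+10 = 13).
(2, 12): Negative (2 < 12, 2+12 = 14).
(20, 11): Positive (20 > 11, 20+11 = 31).

Negative, Negative, Positive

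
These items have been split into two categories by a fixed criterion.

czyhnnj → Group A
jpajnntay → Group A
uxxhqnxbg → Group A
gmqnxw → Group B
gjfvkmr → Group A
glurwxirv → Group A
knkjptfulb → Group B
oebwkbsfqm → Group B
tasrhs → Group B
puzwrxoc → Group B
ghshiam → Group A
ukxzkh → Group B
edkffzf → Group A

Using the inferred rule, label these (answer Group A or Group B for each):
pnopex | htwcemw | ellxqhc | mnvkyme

Every 'Group A' example satisfies: odd length. None of the 'Group B' examples do.
pnopex → length 6 → Group B.
htwcemw → length 7 → Group A.
ellxqhc → length 7 → Group A.
mnvkyme → length 7 → Group A.

Group B, Group A, Group A, Group A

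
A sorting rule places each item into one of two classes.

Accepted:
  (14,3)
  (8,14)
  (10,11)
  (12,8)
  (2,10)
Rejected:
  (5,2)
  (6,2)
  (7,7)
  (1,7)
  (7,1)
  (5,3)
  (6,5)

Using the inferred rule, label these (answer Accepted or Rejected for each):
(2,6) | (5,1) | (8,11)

Rejected, Rejected, Accepted

Rule: max ≥ 8. This holds for each 'Accepted' example and fails for each 'Rejected' one.
(2,6) → max 6 → Rejected. (5,1) → max 5 → Rejected. (8,11) → max 11 → Accepted.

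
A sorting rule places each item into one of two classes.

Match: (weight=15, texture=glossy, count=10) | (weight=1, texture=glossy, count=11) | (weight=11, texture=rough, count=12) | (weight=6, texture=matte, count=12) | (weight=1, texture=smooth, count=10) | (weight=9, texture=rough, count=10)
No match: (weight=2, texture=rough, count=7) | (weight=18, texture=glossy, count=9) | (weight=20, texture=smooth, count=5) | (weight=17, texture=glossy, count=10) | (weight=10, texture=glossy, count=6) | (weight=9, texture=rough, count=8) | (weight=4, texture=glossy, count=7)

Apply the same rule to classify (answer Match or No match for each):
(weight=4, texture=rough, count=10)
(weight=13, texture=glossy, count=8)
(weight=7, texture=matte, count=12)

Match, No match, Match

Every 'Match' example satisfies: weight ≤ 15 AND count ≥ 9. None of the 'No match' examples do.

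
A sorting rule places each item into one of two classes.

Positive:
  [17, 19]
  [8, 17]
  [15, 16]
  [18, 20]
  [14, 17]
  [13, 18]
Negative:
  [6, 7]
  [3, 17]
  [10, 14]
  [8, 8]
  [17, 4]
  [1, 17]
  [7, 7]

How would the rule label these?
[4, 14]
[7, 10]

The pattern is that an item is 'Positive' exactly when: sum ≥ 25.

Negative, Negative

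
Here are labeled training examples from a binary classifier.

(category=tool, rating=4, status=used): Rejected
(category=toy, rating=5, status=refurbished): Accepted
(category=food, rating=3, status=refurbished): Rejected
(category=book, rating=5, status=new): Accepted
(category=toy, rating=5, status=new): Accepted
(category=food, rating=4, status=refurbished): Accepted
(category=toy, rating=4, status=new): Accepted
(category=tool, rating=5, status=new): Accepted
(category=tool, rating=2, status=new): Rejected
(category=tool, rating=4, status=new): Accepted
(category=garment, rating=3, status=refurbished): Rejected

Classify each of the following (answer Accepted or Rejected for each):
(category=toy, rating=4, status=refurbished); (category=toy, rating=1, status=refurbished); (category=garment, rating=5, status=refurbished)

Accepted, Rejected, Accepted

The classifier is using: status is not used AND rating ≥ 4.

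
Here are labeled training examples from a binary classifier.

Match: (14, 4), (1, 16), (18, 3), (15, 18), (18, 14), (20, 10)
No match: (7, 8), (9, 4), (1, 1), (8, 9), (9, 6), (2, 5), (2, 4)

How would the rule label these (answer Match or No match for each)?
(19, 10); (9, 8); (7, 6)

A rule that fits every label: max ≥ 10 — true of each 'Match' example, false of each 'No match' one.
(19, 10) → max 19 → Match.
(9, 8) → max 9 → No match.
(7, 6) → max 7 → No match.

Match, No match, No match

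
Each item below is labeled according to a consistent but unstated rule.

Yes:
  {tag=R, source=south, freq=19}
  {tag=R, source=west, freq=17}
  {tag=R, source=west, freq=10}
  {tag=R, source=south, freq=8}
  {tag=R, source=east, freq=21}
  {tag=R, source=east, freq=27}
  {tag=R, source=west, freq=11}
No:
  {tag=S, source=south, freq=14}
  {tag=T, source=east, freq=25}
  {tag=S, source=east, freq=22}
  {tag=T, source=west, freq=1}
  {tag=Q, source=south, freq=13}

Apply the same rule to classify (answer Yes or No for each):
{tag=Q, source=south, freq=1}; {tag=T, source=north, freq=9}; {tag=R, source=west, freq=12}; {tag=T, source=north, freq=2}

Every 'Yes' example satisfies: tag is R. None of the 'No' examples do.
{tag=Q, source=south, freq=1} — tag is Q, hence No.
{tag=T, source=north, freq=9} — tag is T, hence No.
{tag=R, source=west, freq=12} — tag is R, hence Yes.
{tag=T, source=north, freq=2} — tag is T, hence No.

No, No, Yes, No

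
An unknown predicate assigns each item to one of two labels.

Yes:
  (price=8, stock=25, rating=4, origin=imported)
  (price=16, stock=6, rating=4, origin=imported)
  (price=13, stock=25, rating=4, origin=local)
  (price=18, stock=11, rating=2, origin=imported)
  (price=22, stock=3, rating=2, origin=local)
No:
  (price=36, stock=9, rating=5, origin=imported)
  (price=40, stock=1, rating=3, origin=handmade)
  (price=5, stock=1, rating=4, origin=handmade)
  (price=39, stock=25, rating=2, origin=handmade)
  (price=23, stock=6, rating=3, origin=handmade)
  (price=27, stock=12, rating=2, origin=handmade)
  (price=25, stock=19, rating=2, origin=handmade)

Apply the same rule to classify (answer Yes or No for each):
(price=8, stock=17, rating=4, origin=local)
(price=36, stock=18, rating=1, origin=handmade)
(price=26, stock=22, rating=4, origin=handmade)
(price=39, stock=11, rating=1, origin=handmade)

The common property of the 'Yes' items is: price ≤ 22 AND stock ≥ 3. No 'No' item has it.

Yes, No, No, No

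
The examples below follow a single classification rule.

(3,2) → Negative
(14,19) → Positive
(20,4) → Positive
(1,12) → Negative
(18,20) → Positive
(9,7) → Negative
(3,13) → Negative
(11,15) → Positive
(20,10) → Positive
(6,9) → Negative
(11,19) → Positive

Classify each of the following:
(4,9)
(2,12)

Negative, Negative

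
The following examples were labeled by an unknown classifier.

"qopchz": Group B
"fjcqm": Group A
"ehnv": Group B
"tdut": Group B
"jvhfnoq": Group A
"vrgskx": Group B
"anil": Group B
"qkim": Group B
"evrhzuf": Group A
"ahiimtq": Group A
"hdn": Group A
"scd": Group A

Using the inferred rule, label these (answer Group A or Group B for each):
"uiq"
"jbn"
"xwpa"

Group A, Group A, Group B

Looking at the examples, the only property every 'Group A' case has and every 'Group B' case lacks is: odd length.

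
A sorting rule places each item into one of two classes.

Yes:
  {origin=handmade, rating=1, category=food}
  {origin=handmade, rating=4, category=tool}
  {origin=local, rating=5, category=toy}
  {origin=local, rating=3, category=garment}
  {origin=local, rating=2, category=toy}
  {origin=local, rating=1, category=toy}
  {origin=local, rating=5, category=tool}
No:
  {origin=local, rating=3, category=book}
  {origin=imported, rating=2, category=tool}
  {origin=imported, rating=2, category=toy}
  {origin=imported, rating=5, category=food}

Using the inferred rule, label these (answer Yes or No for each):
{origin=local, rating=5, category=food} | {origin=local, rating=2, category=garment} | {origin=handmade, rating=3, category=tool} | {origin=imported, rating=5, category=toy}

Yes, Yes, Yes, No

The rule appears to be: category is not book AND origin is not imported.
{origin=local, rating=5, category=food} — category is food, origin is local, hence Yes. {origin=local, rating=2, category=garment} — category is garment, origin is local, hence Yes. {origin=handmade, rating=3, category=tool} — category is tool, origin is handmade, hence Yes. {origin=imported, rating=5, category=toy} — category is toy, origin is imported, hence No.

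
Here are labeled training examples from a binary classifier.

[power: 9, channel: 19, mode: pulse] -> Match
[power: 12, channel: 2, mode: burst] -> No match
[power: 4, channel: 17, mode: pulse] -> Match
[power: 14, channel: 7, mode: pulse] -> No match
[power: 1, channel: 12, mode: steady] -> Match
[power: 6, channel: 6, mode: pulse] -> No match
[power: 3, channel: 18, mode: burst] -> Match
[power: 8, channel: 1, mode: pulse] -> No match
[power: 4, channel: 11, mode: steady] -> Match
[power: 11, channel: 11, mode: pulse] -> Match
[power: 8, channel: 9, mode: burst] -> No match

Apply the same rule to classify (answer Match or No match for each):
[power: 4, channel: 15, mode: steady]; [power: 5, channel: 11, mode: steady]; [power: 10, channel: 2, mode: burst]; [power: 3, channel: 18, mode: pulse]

One predicate separates the groups cleanly: channel ≥ 11.
[power: 4, channel: 15, mode: steady]: Match (channel = 15). [power: 5, channel: 11, mode: steady]: Match (channel = 11). [power: 10, channel: 2, mode: burst]: No match (channel = 2). [power: 3, channel: 18, mode: pulse]: Match (channel = 18).

Match, Match, No match, Match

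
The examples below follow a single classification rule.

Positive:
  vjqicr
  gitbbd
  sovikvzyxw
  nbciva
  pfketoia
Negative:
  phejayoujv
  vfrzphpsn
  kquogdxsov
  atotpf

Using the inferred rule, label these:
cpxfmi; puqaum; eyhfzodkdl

Positive, Negative, Negative

One predicate separates the groups cleanly: contains 'i'.
cpxfmi — has 'i', hence Positive.
puqaum — no 'i', hence Negative.
eyhfzodkdl — no 'i', hence Negative.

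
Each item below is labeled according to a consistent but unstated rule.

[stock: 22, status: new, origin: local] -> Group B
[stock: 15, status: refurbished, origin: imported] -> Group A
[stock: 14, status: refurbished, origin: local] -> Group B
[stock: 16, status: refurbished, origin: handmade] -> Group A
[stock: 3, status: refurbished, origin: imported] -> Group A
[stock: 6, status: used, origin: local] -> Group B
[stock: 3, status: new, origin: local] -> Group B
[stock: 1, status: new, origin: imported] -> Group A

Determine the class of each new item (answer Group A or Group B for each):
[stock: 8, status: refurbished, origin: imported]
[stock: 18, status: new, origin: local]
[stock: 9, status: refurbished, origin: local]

Group A, Group B, Group B

Every 'Group A' example satisfies: origin is not local. None of the 'Group B' examples do.
[stock: 8, status: refurbished, origin: imported]: origin is imported, passes → Group A.
[stock: 18, status: new, origin: local]: origin is local, doesn't qualify → Group B.
[stock: 9, status: refurbished, origin: local]: origin is local, doesn't qualify → Group B.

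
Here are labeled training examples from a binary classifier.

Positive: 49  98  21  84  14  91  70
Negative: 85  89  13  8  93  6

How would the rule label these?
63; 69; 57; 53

The rule appears to be: multiple of 7.
63: 63 = 7·9, meets the rule → Positive.
69: 69 = 7·9 + 6, does not fit → Negative.
57: 57 = 7·8 + 1, does not fit → Negative.
53: 53 = 7·7 + 4, does not fit → Negative.

Positive, Negative, Negative, Negative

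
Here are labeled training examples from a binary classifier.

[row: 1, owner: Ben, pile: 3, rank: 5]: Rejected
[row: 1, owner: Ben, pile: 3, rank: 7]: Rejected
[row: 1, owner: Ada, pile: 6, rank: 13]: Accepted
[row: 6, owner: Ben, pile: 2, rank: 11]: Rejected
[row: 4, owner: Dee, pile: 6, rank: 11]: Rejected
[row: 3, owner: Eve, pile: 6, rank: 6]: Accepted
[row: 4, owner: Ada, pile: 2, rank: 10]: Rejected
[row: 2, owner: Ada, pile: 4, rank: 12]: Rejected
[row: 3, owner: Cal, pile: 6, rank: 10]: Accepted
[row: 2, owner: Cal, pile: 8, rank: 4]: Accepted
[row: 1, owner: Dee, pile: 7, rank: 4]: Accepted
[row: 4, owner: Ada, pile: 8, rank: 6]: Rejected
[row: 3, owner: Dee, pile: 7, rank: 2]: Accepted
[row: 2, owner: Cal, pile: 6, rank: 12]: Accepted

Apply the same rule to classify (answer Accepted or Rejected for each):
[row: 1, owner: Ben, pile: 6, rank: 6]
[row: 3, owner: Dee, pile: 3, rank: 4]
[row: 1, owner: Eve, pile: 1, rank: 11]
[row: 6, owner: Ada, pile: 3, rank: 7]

'Accepted' ⟺ row ≤ 3 AND pile ≥ 6.
[row: 1, owner: Ben, pile: 6, rank: 6]: Accepted (row = 1, pile = 6).
[row: 3, owner: Dee, pile: 3, rank: 4]: Rejected (row = 3, pile = 3).
[row: 1, owner: Eve, pile: 1, rank: 11]: Rejected (row = 1, pile = 1).
[row: 6, owner: Ada, pile: 3, rank: 7]: Rejected (row = 6, pile = 3).

Accepted, Rejected, Rejected, Rejected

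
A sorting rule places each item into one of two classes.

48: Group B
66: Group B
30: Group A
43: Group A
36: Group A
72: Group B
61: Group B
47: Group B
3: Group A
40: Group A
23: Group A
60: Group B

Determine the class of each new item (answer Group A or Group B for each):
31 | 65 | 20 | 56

Group A, Group B, Group A, Group B

Rule: at most 43. This holds for each 'Group A' example and fails for each 'Group B' one.
31: Group A (31 ≤ 43). 65: Group B (65 > 43). 20: Group A (20 ≤ 43). 56: Group B (56 > 43).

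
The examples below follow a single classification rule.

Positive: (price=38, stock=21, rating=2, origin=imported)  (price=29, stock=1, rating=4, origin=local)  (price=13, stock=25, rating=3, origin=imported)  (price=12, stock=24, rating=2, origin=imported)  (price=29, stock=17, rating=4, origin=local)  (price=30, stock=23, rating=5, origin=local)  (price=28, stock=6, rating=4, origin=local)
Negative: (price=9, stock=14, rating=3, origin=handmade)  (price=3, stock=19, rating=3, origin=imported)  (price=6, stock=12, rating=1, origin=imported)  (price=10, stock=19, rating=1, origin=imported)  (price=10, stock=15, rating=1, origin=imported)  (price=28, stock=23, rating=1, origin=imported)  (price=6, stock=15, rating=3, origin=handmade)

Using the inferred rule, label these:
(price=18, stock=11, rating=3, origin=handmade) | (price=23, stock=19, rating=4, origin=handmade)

Positive, Positive

The classifier is using: price ≥ 10 AND rating ≥ 2.
(price=18, stock=11, rating=3, origin=handmade) → price = 18, rating = 3 → Positive. (price=23, stock=19, rating=4, origin=handmade) → price = 23, rating = 4 → Positive.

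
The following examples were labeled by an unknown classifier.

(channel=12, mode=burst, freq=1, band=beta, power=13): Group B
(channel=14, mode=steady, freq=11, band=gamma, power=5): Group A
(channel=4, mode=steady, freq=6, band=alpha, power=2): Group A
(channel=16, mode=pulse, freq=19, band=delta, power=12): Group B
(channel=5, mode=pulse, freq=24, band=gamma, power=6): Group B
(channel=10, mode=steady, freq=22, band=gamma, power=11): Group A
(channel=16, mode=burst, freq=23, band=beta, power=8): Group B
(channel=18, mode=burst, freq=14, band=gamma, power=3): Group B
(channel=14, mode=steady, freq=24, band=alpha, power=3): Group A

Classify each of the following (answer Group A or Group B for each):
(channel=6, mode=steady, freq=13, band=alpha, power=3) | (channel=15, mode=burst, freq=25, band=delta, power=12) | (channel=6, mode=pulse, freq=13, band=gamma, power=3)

Group A, Group B, Group B

The common property of the 'Group A' items is: mode is steady. No 'Group B' item has it.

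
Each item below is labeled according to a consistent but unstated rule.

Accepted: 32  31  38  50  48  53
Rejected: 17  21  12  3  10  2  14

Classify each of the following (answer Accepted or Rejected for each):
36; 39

The simplest hypothesis consistent with all the labels is: at least 31.
36: 36 ≥ 31 — fits, so Accepted. 39: 39 ≥ 31 — fits, so Accepted.

Accepted, Accepted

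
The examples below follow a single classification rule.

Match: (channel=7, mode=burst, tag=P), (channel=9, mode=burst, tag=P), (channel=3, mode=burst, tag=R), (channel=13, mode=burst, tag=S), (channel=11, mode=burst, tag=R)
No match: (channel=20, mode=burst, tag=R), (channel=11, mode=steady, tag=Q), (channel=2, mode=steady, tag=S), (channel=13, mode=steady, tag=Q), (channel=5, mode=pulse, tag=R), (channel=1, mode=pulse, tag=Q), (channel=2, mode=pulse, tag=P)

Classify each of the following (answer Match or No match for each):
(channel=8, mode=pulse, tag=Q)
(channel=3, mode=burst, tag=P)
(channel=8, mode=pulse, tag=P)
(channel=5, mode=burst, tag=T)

All 'Match' examples share one property — mode is burst AND channel ≤ 13 — and every 'No match' example lacks it.
(channel=8, mode=pulse, tag=Q): mode is pulse, channel = 8, lacks this property → No match.
(channel=3, mode=burst, tag=P): mode is burst, channel = 3, checks out → Match.
(channel=8, mode=pulse, tag=P): mode is pulse, channel = 8, lacks this property → No match.
(channel=5, mode=burst, tag=T): mode is burst, channel = 5, checks out → Match.

No match, Match, No match, Match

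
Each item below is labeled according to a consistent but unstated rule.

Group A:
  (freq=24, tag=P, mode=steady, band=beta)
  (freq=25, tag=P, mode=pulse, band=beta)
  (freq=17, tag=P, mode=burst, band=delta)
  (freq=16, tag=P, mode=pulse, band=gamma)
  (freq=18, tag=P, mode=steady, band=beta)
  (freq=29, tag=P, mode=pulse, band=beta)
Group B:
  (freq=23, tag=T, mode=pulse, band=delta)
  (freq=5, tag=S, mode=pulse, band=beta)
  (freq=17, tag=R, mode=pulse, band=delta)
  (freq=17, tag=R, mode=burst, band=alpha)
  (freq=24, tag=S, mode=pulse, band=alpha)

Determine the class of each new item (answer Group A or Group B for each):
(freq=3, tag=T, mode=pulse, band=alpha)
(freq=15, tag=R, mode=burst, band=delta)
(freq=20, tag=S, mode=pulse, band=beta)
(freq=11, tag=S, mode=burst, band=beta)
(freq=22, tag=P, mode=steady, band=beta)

The simplest hypothesis consistent with all the labels is: tag is P.
(freq=3, tag=T, mode=pulse, band=alpha) — tag is T, hence Group B.
(freq=15, tag=R, mode=burst, band=delta) — tag is R, hence Group B.
(freq=20, tag=S, mode=pulse, band=beta) — tag is S, hence Group B.
(freq=11, tag=S, mode=burst, band=beta) — tag is S, hence Group B.
(freq=22, tag=P, mode=steady, band=beta) — tag is P, hence Group A.

Group B, Group B, Group B, Group B, Group A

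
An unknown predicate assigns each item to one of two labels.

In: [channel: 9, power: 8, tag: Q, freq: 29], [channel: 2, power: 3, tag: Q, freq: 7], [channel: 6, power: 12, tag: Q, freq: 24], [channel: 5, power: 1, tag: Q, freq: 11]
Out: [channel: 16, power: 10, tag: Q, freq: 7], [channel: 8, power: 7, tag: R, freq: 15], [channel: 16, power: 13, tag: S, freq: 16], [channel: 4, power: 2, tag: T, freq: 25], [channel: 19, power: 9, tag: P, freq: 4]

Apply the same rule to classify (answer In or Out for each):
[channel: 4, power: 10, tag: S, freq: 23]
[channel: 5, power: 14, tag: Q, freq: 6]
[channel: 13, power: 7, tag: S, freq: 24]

Every 'In' example satisfies: tag is Q AND channel ≤ 9. None of the 'Out' examples do.

Out, In, Out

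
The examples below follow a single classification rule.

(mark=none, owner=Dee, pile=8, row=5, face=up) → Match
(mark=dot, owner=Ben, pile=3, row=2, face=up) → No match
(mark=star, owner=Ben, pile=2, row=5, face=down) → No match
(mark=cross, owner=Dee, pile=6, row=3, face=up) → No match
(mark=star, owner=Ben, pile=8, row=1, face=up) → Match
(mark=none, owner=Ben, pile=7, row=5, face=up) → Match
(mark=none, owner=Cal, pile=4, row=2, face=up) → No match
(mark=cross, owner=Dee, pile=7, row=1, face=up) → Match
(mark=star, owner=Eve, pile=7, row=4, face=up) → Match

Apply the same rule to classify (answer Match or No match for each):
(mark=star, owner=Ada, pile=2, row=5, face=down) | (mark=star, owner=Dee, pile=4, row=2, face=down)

No match, No match

Rule: pile ≥ 7. This holds for each 'Match' example and fails for each 'No match' one.
(mark=star, owner=Ada, pile=2, row=5, face=down): pile = 2 — does not satisfy this, so No match. (mark=star, owner=Dee, pile=4, row=2, face=down): pile = 4 — does not satisfy this, so No match.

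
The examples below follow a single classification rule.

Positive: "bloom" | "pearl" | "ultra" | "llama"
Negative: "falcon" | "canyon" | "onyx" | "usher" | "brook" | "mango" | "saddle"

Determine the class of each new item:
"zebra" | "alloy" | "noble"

'Positive' ⟺ odd length AND contains 'l'.
"zebra": length 5, no 'l', does not fit → Negative.
"alloy": length 5, has 'l', fits → Positive.
"noble": length 5, has 'l', fits → Positive.

Negative, Positive, Positive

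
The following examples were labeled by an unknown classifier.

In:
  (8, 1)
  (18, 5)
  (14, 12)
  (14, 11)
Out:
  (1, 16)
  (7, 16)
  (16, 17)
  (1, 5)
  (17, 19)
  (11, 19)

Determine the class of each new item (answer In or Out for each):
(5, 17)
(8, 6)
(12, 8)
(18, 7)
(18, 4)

'In' ⟺ first > second.
(5, 17): 5 < 17 — fails this test, so Out.
(8, 6): 8 > 6 — has this property, so In.
(12, 8): 12 > 8 — has this property, so In.
(18, 7): 18 > 7 — has this property, so In.
(18, 4): 18 > 4 — has this property, so In.

Out, In, In, In, In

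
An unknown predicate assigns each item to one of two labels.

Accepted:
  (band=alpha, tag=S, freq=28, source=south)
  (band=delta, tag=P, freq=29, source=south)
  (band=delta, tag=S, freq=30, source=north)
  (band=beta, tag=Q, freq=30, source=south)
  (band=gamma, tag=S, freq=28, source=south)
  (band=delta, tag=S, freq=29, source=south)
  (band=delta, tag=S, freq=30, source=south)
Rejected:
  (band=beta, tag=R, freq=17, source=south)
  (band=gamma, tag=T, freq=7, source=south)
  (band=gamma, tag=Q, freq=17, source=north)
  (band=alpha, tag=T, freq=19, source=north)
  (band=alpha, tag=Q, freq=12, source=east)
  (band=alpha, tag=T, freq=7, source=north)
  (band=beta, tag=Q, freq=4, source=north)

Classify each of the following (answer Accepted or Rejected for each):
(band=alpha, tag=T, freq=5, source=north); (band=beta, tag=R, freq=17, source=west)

The common property of the 'Accepted' items is: freq ≥ 28. No 'Rejected' item has it.
(band=alpha, tag=T, freq=5, source=north) — freq = 5, hence Rejected. (band=beta, tag=R, freq=17, source=west) — freq = 17, hence Rejected.

Rejected, Rejected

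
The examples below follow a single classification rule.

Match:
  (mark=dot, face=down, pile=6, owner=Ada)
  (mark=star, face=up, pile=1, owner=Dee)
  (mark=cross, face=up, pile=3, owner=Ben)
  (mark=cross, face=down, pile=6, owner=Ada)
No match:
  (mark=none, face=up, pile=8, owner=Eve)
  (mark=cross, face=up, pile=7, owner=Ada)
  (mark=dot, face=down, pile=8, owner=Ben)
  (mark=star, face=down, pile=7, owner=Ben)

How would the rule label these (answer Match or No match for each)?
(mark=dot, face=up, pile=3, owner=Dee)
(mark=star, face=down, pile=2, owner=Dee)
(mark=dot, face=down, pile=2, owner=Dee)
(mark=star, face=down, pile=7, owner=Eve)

Match, Match, Match, No match

The distinguishing property — pile ≤ 6 — holds for all the 'Match' cases and none of the 'No match' cases.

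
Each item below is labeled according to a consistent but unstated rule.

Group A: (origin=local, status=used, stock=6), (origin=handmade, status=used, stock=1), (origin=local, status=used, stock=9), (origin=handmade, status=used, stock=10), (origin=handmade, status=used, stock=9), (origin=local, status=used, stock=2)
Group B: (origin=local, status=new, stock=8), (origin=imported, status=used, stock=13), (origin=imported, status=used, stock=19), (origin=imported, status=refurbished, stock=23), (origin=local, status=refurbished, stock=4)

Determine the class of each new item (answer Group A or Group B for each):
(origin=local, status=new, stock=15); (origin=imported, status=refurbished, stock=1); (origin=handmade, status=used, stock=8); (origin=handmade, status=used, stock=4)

The distinguishing property — status is used AND stock ≤ 10 — holds for all the 'Group A' cases and none of the 'Group B' cases.

Group B, Group B, Group A, Group A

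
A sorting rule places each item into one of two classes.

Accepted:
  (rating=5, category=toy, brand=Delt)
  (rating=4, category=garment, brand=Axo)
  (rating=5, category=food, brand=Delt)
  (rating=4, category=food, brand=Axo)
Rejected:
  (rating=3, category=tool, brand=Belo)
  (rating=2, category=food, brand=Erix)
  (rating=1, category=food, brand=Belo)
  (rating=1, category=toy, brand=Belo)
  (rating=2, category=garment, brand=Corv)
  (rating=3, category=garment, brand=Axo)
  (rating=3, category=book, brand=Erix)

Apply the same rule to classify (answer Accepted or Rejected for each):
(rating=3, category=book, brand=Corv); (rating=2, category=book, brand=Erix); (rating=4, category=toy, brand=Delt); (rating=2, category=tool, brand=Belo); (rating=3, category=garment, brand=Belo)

Rejected, Rejected, Accepted, Rejected, Rejected

The rule appears to be: rating ≥ 4.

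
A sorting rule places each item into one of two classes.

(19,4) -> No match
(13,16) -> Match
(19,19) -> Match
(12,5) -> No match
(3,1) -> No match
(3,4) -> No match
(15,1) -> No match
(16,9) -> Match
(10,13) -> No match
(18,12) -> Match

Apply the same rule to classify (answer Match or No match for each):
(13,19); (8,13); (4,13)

Match, No match, No match

The classifier is using: sum ≥ 25.
(13,19): 13+19 = 32, checks out → Match.
(8,13): 8+13 = 21, does not satisfy this → No match.
(4,13): 4+13 = 17, does not satisfy this → No match.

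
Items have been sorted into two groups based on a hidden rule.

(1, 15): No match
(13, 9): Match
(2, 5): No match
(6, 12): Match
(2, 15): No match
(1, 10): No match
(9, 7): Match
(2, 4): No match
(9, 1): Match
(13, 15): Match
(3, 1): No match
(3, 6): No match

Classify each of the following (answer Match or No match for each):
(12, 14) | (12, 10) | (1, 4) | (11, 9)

All 'Match' examples share one property — first ≥ 4 — and every 'No match' example lacks it.
(12, 14): Match (first 12). (12, 10): Match (first 12). (1, 4): No match (first 1). (11, 9): Match (first 11).

Match, Match, No match, Match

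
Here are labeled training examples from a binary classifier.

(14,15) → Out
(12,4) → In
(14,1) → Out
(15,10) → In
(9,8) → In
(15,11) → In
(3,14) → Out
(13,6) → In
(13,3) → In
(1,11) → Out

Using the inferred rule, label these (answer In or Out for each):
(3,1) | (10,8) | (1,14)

Out, In, Out

A rule that fits every label: first > second AND sum ≥ 16 — true of each 'In' example, false of each 'Out' one.
(3,1): 3 > 1, 3+1 = 4 — does not pass, so Out.
(10,8): 10 > 8, 10+8 = 18 — fits, so In.
(1,14): 1 < 14, 1+14 = 15 — does not pass, so Out.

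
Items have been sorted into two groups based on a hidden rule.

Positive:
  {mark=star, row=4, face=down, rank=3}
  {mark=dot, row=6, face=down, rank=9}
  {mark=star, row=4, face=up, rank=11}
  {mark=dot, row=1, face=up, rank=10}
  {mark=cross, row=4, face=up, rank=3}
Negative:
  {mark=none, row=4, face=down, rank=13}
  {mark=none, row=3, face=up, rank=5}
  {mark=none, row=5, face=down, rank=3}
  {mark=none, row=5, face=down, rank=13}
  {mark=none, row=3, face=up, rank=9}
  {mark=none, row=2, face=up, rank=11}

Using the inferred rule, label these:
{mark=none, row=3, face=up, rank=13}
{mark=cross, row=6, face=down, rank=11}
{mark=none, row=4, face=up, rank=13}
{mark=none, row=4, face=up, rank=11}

Negative, Positive, Negative, Negative

Every 'Positive' example satisfies: mark is not none. None of the 'Negative' examples do.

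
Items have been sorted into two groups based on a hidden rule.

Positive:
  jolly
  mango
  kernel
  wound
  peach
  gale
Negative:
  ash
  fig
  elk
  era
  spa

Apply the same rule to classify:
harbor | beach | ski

The simplest hypothesis consistent with all the labels is: length ≥ 4.
harbor: Positive (length 6). beach: Positive (length 5). ski: Negative (length 3).

Positive, Positive, Negative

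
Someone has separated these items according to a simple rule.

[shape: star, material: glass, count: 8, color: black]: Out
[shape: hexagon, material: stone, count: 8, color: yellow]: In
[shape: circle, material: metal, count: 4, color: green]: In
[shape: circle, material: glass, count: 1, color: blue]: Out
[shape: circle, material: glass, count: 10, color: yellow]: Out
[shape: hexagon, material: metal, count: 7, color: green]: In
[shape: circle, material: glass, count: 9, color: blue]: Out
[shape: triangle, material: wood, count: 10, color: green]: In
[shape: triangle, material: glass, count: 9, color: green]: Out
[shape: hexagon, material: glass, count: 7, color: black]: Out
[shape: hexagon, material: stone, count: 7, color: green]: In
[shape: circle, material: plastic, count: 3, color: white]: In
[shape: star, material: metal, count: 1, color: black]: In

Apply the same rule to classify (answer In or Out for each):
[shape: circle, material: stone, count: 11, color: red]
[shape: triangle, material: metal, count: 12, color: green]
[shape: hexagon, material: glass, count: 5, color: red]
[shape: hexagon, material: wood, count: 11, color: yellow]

All 'In' examples share one property — material is not glass — and every 'Out' example lacks it.
[shape: circle, material: stone, count: 11, color: red] → material is stone → In.
[shape: triangle, material: metal, count: 12, color: green] → material is metal → In.
[shape: hexagon, material: glass, count: 5, color: red] → material is glass → Out.
[shape: hexagon, material: wood, count: 11, color: yellow] → material is wood → In.

In, In, Out, In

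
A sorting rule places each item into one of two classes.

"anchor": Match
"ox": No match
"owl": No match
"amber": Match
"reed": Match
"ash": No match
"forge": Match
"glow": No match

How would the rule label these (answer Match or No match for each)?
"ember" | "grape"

Match, Match

The common property of the 'Match' items is: contains 'r'. No 'No match' item has it.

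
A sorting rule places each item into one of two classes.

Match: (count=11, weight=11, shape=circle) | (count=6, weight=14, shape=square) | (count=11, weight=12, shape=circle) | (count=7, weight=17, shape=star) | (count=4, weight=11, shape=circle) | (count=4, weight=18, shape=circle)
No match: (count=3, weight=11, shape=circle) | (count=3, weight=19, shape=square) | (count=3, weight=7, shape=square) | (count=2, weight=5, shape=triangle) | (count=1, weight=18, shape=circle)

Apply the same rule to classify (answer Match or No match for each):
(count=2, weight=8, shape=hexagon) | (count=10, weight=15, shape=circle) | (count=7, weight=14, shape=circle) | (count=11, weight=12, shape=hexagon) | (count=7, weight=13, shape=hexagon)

No match, Match, Match, Match, Match

The pattern is that an item is 'Match' exactly when: count ≥ 4.
No match: (count=2, weight=8, shape=hexagon), since count = 2.
Match: (count=10, weight=15, shape=circle), since count = 10.
Match: (count=7, weight=14, shape=circle), since count = 7.
Match: (count=11, weight=12, shape=hexagon), since count = 11.
Match: (count=7, weight=13, shape=hexagon), since count = 7.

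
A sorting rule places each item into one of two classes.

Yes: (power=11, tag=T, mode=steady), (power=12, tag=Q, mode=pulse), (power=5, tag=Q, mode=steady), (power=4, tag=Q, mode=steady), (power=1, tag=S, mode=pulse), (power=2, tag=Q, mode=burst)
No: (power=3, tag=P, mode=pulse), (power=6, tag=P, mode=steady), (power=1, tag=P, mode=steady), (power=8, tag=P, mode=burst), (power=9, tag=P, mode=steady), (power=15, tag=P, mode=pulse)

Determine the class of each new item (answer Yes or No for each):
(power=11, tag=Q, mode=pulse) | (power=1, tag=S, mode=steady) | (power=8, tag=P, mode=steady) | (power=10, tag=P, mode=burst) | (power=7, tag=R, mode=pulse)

Yes, Yes, No, No, Yes

The distinguishing property — tag is not P — holds for all the 'Yes' cases and none of the 'No' cases.
(power=11, tag=Q, mode=pulse) → tag is Q → Yes.
(power=1, tag=S, mode=steady) → tag is S → Yes.
(power=8, tag=P, mode=steady) → tag is P → No.
(power=10, tag=P, mode=burst) → tag is P → No.
(power=7, tag=R, mode=pulse) → tag is R → Yes.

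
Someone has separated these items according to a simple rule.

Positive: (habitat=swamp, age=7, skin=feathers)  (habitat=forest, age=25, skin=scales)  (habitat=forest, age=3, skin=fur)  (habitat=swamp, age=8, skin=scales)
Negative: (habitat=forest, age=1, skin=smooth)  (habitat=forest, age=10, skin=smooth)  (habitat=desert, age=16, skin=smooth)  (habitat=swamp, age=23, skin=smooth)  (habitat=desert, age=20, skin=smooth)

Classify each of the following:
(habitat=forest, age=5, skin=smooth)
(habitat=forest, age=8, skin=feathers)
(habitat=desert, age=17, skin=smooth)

Negative, Positive, Negative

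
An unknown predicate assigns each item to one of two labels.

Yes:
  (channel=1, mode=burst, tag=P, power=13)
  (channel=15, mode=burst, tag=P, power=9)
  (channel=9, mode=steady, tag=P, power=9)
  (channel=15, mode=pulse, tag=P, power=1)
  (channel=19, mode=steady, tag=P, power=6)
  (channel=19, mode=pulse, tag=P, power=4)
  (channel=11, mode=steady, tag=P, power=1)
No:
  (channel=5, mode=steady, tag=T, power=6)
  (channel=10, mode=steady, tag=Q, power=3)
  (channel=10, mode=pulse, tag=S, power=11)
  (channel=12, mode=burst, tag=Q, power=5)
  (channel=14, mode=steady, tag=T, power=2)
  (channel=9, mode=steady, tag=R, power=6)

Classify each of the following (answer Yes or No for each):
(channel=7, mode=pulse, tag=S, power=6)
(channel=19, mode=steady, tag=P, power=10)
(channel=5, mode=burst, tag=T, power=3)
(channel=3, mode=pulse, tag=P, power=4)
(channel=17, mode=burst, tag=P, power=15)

No, Yes, No, Yes, Yes

The classifier is using: tag is P.
(channel=7, mode=pulse, tag=S, power=6): tag is S — doesn't match, so No.
(channel=19, mode=steady, tag=P, power=10): tag is P — has this property, so Yes.
(channel=5, mode=burst, tag=T, power=3): tag is T — doesn't match, so No.
(channel=3, mode=pulse, tag=P, power=4): tag is P — has this property, so Yes.
(channel=17, mode=burst, tag=P, power=15): tag is P — has this property, so Yes.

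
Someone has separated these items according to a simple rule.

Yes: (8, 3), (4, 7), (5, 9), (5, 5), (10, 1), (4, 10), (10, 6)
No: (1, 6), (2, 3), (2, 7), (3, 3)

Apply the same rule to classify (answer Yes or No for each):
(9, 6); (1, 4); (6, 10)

Yes, No, Yes

'Yes' ⟺ sum ≥ 10.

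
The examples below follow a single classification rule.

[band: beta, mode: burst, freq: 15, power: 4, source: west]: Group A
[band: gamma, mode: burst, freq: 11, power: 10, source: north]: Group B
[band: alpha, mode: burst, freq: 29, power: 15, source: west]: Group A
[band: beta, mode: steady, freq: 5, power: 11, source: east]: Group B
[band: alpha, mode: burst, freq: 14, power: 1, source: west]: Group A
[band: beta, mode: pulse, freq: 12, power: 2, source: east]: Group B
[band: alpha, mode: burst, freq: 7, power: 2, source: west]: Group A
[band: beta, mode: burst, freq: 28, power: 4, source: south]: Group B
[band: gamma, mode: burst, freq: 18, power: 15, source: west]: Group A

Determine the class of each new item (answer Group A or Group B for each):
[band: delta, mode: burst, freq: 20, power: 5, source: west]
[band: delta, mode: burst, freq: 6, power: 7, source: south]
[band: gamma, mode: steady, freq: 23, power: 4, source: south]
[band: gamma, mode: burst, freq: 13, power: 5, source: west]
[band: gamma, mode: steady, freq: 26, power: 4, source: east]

Group A, Group B, Group B, Group A, Group B

The classifier is using: source is west.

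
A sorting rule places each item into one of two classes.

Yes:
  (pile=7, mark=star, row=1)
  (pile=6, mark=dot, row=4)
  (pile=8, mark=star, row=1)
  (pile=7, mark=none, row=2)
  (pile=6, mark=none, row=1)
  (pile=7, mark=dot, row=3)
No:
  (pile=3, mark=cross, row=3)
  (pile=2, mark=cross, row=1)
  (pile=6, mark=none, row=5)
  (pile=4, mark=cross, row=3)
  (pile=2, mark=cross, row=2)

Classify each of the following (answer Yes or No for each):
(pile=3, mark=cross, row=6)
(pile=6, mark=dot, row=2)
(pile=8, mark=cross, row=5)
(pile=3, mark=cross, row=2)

The simplest hypothesis consistent with all the labels is: pile ≥ 6 AND row ≤ 4.

No, Yes, No, No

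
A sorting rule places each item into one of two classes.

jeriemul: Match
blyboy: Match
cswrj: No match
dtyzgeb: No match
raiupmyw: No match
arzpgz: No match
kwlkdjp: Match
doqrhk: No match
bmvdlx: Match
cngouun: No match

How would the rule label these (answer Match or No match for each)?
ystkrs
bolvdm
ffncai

No match, Match, No match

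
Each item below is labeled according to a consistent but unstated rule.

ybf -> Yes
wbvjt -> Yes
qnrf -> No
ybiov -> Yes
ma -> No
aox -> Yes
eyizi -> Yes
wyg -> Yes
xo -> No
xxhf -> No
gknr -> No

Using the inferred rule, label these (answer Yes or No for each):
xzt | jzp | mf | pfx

Yes, Yes, No, Yes

Rule: odd length. This holds for each 'Yes' example and fails for each 'No' one.
xzt — length 3, hence Yes. jzp — length 3, hence Yes. mf — length 2, hence No. pfx — length 3, hence Yes.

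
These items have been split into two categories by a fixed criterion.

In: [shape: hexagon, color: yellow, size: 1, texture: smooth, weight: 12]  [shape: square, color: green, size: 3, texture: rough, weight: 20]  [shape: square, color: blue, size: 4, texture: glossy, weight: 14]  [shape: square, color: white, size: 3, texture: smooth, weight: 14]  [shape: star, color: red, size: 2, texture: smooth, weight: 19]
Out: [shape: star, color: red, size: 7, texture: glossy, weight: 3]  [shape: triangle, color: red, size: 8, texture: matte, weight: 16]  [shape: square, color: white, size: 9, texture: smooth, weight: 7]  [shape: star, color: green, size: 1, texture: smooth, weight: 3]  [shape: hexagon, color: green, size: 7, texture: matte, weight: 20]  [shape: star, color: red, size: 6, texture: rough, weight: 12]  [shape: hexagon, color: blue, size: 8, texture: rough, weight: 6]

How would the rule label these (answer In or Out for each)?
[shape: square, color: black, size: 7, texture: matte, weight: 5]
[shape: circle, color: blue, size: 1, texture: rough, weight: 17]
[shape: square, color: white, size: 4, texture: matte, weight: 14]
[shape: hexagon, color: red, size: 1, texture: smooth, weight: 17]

One predicate separates the groups cleanly: size ≤ 4 AND weight ≥ 6.
[shape: square, color: black, size: 7, texture: matte, weight: 5]: Out (size = 7, weight = 5).
[shape: circle, color: blue, size: 1, texture: rough, weight: 17]: In (size = 1, weight = 17).
[shape: square, color: white, size: 4, texture: matte, weight: 14]: In (size = 4, weight = 14).
[shape: hexagon, color: red, size: 1, texture: smooth, weight: 17]: In (size = 1, weight = 17).

Out, In, In, In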